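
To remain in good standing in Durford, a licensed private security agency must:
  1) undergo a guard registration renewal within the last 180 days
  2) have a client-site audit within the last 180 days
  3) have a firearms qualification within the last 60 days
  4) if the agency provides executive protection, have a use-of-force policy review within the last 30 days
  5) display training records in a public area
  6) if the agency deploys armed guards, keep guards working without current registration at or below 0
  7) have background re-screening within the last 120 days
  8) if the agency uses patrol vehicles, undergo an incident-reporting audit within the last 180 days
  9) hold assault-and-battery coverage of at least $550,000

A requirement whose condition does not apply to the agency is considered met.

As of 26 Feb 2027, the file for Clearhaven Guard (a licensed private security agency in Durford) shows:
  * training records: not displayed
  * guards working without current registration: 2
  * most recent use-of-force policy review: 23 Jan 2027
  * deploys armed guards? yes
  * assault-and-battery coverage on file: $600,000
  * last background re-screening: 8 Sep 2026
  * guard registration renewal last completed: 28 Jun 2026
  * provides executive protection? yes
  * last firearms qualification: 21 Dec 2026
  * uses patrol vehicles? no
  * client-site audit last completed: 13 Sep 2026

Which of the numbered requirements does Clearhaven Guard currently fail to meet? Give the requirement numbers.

1, 3, 4, 5, 6, 7

1. guard registration renewal 243 days ago vs limit 180 → not met
2. client-site audit 166 days ago vs limit 180 → met
3. firearms qualification 67 days ago vs limit 60 → not met
4. condition 'provides executive protection' holds; use-of-force policy review 34 days ago vs limit 30 → not met
5. training records absent → not met
6. condition 'deploys armed guards' holds; guards working without current registration 2 > 0 → not met
7. background re-screening 171 days ago vs limit 120 → not met
8. condition 'uses patrol vehicles' does not hold → requirement n/a → met
9. assault-and-battery coverage $600,000 ≥ $550,000 → met
Not met: 1, 3, 4, 5, 6, 7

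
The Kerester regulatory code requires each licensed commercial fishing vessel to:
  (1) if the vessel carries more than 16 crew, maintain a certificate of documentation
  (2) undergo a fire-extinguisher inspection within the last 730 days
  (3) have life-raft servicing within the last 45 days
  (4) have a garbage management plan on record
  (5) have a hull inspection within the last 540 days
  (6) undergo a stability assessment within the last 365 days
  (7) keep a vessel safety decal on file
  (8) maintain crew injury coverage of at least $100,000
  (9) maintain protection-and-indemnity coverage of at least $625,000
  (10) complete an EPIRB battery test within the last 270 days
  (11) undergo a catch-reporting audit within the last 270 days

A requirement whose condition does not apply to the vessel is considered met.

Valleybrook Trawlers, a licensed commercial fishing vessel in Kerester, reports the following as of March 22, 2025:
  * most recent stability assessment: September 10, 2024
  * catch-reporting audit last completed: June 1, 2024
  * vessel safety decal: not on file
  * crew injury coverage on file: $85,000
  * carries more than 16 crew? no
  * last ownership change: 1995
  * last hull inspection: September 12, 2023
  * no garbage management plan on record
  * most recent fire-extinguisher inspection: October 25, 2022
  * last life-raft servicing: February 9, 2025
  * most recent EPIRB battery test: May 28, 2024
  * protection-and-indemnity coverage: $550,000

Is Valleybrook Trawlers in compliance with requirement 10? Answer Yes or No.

10. EPIRB battery test 298 days ago vs limit 270 → not met

No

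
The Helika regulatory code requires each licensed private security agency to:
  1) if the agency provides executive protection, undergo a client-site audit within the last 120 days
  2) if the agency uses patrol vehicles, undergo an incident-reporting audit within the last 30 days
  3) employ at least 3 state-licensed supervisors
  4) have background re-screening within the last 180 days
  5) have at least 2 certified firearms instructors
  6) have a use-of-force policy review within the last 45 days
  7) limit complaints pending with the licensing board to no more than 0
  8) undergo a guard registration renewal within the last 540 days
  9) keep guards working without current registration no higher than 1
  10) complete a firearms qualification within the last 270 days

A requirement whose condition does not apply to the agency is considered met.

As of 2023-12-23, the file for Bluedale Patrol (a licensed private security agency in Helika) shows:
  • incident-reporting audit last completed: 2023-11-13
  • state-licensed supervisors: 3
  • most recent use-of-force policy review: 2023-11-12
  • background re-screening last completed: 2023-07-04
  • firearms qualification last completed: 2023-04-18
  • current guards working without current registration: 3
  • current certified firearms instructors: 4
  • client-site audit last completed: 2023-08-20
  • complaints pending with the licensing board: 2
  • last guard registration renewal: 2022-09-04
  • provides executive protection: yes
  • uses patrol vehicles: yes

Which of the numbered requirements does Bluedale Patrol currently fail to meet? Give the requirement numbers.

1. condition 'provides executive protection' holds; client-site audit 125 days ago vs limit 120 → not met
2. condition 'uses patrol vehicles' holds; incident-reporting audit 40 days ago vs limit 30 → not met
3. state-licensed supervisors 3 ≥ 3 → met
4. background re-screening 172 days ago vs limit 180 → met
5. certified firearms instructors 4 ≥ 2 → met
6. use-of-force policy review 41 days ago vs limit 45 → met
7. complaints pending with the licensing board 2 > 0 → not met
8. guard registration renewal 475 days ago vs limit 540 → met
9. guards working without current registration 3 > 1 → not met
10. firearms qualification 249 days ago vs limit 270 → met
Not met: 1, 2, 7, 9

1, 2, 7, 9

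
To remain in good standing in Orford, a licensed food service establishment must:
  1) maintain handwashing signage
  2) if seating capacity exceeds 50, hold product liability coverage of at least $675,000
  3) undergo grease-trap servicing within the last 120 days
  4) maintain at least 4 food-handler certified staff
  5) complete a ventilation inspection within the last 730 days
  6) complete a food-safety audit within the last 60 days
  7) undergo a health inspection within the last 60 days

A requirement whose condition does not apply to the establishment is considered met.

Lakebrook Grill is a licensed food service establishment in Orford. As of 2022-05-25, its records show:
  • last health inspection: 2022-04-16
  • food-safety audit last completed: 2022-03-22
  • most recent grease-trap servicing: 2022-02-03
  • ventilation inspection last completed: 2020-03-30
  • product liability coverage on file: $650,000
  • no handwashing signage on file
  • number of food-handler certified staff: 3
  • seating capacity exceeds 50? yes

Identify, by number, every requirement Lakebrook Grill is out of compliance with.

1, 2, 4, 5, 6

1. handwashing signage absent → not met
2. condition 'seating capacity exceeds 50' holds; product liability coverage $650,000 < $675,000 → not met
3. grease-trap servicing 111 days ago vs limit 120 → met
4. food-handler certified staff 3 < 4 → not met
5. ventilation inspection 786 days ago vs limit 730 → not met
6. food-safety audit 64 days ago vs limit 60 → not met
7. health inspection 39 days ago vs limit 60 → met
Not met: 1, 2, 4, 5, 6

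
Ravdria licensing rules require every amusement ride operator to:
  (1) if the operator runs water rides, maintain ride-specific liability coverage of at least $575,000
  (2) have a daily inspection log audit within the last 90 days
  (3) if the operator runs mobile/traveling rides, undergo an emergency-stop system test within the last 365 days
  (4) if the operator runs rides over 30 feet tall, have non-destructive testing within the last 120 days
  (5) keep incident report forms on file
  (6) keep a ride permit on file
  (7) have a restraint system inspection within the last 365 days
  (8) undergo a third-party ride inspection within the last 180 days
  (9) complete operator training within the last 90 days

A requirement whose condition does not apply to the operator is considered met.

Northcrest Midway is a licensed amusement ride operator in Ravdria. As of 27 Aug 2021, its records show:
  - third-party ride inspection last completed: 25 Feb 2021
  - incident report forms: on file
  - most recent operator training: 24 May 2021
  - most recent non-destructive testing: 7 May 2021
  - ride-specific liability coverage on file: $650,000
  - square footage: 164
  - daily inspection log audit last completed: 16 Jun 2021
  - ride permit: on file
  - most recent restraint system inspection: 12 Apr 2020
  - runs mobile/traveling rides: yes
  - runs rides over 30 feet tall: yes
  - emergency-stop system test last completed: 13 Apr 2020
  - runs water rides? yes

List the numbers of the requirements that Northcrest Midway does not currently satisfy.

3, 7, 8, 9

1. condition 'runs water rides' holds; ride-specific liability coverage $650,000 ≥ $575,000 → met
2. daily inspection log audit 72 days ago vs limit 90 → met
3. condition 'runs mobile/traveling rides' holds; emergency-stop system test 501 days ago vs limit 365 → not met
4. condition 'runs rides over 30 feet tall' holds; non-destructive testing 112 days ago vs limit 120 → met
5. incident report forms present → met
6. ride permit present → met
7. restraint system inspection 502 days ago vs limit 365 → not met
8. third-party ride inspection 183 days ago vs limit 180 → not met
9. operator training 95 days ago vs limit 90 → not met
Not met: 3, 7, 8, 9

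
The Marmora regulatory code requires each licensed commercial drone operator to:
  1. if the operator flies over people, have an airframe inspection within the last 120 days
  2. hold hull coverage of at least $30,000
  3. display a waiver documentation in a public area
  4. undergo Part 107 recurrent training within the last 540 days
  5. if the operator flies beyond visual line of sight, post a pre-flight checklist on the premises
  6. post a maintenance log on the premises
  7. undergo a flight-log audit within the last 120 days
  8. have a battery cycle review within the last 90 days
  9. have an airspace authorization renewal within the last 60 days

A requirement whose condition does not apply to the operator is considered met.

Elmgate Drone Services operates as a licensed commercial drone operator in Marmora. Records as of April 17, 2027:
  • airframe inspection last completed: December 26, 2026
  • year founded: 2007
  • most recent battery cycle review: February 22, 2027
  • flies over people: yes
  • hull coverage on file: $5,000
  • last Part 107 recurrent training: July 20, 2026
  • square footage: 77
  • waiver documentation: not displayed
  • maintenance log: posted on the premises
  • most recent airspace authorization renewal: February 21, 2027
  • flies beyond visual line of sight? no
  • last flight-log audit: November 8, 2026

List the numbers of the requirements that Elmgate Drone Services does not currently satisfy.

2, 3, 7

1. condition 'flies over people' holds; airframe inspection 112 days ago vs limit 120 → met
2. hull coverage $5,000 < $30,000 → not met
3. waiver documentation absent → not met
4. Part 107 recurrent training 271 days ago vs limit 540 → met
5. condition 'flies beyond visual line of sight' does not hold → requirement n/a → met
6. maintenance log present → met
7. flight-log audit 160 days ago vs limit 120 → not met
8. battery cycle review 54 days ago vs limit 90 → met
9. airspace authorization renewal 55 days ago vs limit 60 → met
Not met: 2, 3, 7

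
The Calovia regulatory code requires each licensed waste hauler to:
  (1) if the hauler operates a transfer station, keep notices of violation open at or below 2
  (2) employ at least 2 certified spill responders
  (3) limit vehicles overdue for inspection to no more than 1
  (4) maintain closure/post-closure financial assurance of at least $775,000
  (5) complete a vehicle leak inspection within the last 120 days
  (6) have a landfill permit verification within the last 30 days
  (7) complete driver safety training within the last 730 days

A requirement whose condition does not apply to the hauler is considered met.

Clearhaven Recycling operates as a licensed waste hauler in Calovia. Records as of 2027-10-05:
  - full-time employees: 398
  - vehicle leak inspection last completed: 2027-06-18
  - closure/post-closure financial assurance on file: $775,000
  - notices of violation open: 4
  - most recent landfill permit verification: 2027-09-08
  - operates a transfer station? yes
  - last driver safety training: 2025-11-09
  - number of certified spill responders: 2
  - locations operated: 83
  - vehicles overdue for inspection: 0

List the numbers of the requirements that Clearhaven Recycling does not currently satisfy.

1

1. condition 'operates a transfer station' holds; notices of violation open 4 > 2 → not met
2. certified spill responders 2 ≥ 2 → met
3. vehicles overdue for inspection 0 ≤ 1 → met
4. closure/post-closure financial assurance $775,000 ≥ $775,000 → met
5. vehicle leak inspection 109 days ago vs limit 120 → met
6. landfill permit verification 27 days ago vs limit 30 → met
7. driver safety training 695 days ago vs limit 730 → met
Not met: 1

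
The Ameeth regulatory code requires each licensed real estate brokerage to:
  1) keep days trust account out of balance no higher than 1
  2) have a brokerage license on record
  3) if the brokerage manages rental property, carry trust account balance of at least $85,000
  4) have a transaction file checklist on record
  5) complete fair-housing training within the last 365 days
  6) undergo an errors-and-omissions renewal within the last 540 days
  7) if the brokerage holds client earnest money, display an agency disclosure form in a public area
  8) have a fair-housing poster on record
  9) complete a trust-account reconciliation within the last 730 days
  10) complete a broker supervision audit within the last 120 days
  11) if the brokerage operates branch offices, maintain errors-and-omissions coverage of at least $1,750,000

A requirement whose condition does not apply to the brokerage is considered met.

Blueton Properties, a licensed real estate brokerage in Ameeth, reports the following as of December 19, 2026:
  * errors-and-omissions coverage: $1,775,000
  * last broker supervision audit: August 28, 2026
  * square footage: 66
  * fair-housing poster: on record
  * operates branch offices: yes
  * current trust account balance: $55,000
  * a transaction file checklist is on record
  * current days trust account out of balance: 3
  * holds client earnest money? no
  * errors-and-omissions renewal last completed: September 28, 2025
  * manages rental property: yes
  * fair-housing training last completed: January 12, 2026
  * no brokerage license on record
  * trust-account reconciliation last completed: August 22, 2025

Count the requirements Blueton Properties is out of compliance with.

3

1. days trust account out of balance 3 > 1 → not met
2. brokerage license absent → not met
3. condition 'manages rental property' holds; trust account balance $55,000 < $85,000 → not met
4. transaction file checklist present → met
5. fair-housing training 341 days ago vs limit 365 → met
6. errors-and-omissions renewal 447 days ago vs limit 540 → met
7. condition 'holds client earnest money' does not hold → requirement n/a → met
8. fair-housing poster present → met
9. trust-account reconciliation 484 days ago vs limit 730 → met
10. broker supervision audit 113 days ago vs limit 120 → met
11. condition 'operates branch offices' holds; errors-and-omissions coverage $1,775,000 ≥ $1,750,000 → met
Not met: 3 of 11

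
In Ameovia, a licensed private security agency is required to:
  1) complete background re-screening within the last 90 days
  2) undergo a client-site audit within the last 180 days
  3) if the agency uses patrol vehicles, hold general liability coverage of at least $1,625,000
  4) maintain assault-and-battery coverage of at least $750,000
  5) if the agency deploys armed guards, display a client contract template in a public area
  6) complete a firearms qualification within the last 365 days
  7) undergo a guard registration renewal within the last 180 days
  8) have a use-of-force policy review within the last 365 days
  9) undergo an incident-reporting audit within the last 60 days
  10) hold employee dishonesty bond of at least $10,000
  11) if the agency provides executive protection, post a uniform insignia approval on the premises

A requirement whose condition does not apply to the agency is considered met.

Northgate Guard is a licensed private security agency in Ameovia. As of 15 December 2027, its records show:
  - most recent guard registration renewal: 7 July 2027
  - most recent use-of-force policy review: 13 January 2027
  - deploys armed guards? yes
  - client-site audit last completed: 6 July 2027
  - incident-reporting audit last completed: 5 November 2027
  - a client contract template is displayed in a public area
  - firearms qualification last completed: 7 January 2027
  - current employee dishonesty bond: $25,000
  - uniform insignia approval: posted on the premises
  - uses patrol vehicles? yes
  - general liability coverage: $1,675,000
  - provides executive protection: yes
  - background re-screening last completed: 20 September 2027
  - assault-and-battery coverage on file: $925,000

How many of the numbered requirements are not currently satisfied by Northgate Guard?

0

1. background re-screening 86 days ago vs limit 90 → met
2. client-site audit 162 days ago vs limit 180 → met
3. condition 'uses patrol vehicles' holds; general liability coverage $1,675,000 ≥ $1,625,000 → met
4. assault-and-battery coverage $925,000 ≥ $750,000 → met
5. condition 'deploys armed guards' holds; client contract template present → met
6. firearms qualification 342 days ago vs limit 365 → met
7. guard registration renewal 161 days ago vs limit 180 → met
8. use-of-force policy review 336 days ago vs limit 365 → met
9. incident-reporting audit 40 days ago vs limit 60 → met
10. employee dishonesty bond $25,000 ≥ $10,000 → met
11. condition 'provides executive protection' holds; uniform insignia approval present → met
Not met: 0 of 11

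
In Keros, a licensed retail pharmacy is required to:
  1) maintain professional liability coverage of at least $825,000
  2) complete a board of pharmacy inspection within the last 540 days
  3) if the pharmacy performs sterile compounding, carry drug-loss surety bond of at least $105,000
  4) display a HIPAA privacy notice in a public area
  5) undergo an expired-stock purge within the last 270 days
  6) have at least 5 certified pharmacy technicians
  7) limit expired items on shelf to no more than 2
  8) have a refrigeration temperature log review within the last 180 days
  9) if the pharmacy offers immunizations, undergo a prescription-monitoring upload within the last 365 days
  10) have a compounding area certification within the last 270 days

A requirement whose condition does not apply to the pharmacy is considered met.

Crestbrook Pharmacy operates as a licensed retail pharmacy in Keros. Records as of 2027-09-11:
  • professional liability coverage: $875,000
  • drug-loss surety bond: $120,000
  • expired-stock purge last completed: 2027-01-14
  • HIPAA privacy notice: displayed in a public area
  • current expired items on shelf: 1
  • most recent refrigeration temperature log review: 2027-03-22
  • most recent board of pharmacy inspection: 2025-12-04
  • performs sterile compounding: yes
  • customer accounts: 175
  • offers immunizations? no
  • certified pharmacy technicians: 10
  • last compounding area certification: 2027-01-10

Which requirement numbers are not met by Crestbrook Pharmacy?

2

1. professional liability coverage $875,000 ≥ $825,000 → met
2. board of pharmacy inspection 646 days ago vs limit 540 → not met
3. condition 'performs sterile compounding' holds; drug-loss surety bond $120,000 ≥ $105,000 → met
4. HIPAA privacy notice present → met
5. expired-stock purge 240 days ago vs limit 270 → met
6. certified pharmacy technicians 10 ≥ 5 → met
7. expired items on shelf 1 ≤ 2 → met
8. refrigeration temperature log review 173 days ago vs limit 180 → met
9. condition 'offers immunizations' does not hold → requirement n/a → met
10. compounding area certification 244 days ago vs limit 270 → met
Not met: 2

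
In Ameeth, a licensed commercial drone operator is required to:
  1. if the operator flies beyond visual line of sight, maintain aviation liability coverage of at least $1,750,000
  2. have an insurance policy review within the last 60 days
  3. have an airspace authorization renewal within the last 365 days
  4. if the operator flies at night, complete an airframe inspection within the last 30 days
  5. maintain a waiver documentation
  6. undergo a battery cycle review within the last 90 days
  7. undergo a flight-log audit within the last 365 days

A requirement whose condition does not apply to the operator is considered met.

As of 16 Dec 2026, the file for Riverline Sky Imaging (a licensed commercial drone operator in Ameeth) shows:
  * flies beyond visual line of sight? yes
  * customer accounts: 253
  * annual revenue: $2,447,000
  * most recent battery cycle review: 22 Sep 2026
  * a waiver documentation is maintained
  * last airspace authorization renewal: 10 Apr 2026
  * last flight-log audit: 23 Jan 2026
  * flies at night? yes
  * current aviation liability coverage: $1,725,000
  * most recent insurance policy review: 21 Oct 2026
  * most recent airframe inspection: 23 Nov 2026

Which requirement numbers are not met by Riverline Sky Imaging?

1. condition 'flies beyond visual line of sight' holds; aviation liability coverage $1,725,000 < $1,750,000 → not met
2. insurance policy review 56 days ago vs limit 60 → met
3. airspace authorization renewal 250 days ago vs limit 365 → met
4. condition 'flies at night' holds; airframe inspection 23 days ago vs limit 30 → met
5. waiver documentation present → met
6. battery cycle review 85 days ago vs limit 90 → met
7. flight-log audit 327 days ago vs limit 365 → met
Not met: 1

1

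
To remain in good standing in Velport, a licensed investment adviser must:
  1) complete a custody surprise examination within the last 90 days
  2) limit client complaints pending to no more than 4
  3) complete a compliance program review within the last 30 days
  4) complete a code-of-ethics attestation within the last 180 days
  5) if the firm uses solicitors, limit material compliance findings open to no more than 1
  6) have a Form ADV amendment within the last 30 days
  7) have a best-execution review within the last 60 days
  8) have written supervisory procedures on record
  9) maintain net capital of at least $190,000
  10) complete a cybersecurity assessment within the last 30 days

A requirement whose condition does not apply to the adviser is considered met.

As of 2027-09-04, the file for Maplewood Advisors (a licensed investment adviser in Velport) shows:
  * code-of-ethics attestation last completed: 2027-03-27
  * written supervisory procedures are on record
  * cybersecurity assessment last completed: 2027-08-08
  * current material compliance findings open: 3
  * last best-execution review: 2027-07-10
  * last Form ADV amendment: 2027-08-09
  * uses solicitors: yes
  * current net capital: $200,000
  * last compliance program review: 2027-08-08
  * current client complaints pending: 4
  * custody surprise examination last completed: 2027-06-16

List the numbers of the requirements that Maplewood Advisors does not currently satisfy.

5

1. custody surprise examination 80 days ago vs limit 90 → met
2. client complaints pending 4 ≤ 4 → met
3. compliance program review 27 days ago vs limit 30 → met
4. code-of-ethics attestation 161 days ago vs limit 180 → met
5. condition 'uses solicitors' holds; material compliance findings open 3 > 1 → not met
6. Form ADV amendment 26 days ago vs limit 30 → met
7. best-execution review 56 days ago vs limit 60 → met
8. written supervisory procedures present → met
9. net capital $200,000 ≥ $190,000 → met
10. cybersecurity assessment 27 days ago vs limit 30 → met
Not met: 5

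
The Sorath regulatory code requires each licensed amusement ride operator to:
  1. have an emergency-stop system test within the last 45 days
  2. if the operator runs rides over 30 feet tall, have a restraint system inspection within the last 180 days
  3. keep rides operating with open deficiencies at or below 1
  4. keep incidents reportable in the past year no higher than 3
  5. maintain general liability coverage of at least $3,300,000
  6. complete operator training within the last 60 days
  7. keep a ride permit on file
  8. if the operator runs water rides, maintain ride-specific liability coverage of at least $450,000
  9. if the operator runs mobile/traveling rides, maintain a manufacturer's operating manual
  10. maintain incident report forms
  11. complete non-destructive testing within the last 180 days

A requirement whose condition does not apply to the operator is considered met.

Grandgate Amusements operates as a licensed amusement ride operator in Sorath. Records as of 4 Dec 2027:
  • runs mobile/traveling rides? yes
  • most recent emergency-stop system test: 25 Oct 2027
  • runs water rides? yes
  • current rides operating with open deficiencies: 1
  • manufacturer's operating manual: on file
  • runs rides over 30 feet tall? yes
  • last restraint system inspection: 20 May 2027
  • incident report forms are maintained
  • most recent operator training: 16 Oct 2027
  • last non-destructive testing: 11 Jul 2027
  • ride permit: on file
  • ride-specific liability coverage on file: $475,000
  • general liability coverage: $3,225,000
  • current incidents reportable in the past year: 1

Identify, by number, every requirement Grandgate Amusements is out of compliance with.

2, 5

1. emergency-stop system test 40 days ago vs limit 45 → met
2. condition 'runs rides over 30 feet tall' holds; restraint system inspection 198 days ago vs limit 180 → not met
3. rides operating with open deficiencies 1 ≤ 1 → met
4. incidents reportable in the past year 1 ≤ 3 → met
5. general liability coverage $3,225,000 < $3,300,000 → not met
6. operator training 49 days ago vs limit 60 → met
7. ride permit present → met
8. condition 'runs water rides' holds; ride-specific liability coverage $475,000 ≥ $450,000 → met
9. condition 'runs mobile/traveling rides' holds; manufacturer's operating manual present → met
10. incident report forms present → met
11. non-destructive testing 146 days ago vs limit 180 → met
Not met: 2, 5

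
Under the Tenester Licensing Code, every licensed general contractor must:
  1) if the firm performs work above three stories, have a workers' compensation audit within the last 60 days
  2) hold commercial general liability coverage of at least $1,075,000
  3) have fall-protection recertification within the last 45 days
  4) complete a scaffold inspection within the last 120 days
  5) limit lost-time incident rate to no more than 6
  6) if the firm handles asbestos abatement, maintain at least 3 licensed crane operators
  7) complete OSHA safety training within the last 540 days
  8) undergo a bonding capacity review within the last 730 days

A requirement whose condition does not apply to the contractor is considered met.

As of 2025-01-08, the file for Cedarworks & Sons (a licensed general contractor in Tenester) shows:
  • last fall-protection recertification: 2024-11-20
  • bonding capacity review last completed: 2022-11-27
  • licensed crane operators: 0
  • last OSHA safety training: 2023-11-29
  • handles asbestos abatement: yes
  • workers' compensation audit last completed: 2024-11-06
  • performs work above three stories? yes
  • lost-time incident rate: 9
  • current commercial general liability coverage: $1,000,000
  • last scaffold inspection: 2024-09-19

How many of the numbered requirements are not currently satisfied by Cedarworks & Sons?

1. condition 'performs work above three stories' holds; workers' compensation audit 63 days ago vs limit 60 → not met
2. commercial general liability coverage $1,000,000 < $1,075,000 → not met
3. fall-protection recertification 49 days ago vs limit 45 → not met
4. scaffold inspection 111 days ago vs limit 120 → met
5. lost-time incident rate 9 > 6 → not met
6. condition 'handles asbestos abatement' holds; licensed crane operators 0 < 3 → not met
7. OSHA safety training 406 days ago vs limit 540 → met
8. bonding capacity review 773 days ago vs limit 730 → not met
Not met: 6 of 8

6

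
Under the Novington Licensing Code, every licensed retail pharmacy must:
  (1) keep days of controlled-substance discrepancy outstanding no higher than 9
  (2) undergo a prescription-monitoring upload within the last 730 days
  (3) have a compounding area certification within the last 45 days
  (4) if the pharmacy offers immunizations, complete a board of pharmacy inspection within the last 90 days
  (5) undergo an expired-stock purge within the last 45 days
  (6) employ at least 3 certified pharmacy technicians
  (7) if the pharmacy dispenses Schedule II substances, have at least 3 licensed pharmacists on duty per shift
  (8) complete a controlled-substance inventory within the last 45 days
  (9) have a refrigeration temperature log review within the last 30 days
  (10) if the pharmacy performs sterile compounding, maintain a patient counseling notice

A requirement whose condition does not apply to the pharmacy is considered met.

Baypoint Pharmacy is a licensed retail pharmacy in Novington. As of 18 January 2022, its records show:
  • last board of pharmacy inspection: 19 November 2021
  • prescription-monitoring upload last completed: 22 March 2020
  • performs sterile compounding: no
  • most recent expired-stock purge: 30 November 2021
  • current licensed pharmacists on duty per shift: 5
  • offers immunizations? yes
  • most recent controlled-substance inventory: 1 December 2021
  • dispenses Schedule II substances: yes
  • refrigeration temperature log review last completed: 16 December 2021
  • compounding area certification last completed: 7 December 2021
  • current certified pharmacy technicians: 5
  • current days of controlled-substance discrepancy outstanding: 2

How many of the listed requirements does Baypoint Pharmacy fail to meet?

1. days of controlled-substance discrepancy outstanding 2 ≤ 9 → met
2. prescription-monitoring upload 667 days ago vs limit 730 → met
3. compounding area certification 42 days ago vs limit 45 → met
4. condition 'offers immunizations' holds; board of pharmacy inspection 60 days ago vs limit 90 → met
5. expired-stock purge 49 days ago vs limit 45 → not met
6. certified pharmacy technicians 5 ≥ 3 → met
7. condition 'dispenses Schedule II substances' holds; licensed pharmacists on duty per shift 5 ≥ 3 → met
8. controlled-substance inventory 48 days ago vs limit 45 → not met
9. refrigeration temperature log review 33 days ago vs limit 30 → not met
10. condition 'performs sterile compounding' does not hold → requirement n/a → met
Not met: 3 of 10

3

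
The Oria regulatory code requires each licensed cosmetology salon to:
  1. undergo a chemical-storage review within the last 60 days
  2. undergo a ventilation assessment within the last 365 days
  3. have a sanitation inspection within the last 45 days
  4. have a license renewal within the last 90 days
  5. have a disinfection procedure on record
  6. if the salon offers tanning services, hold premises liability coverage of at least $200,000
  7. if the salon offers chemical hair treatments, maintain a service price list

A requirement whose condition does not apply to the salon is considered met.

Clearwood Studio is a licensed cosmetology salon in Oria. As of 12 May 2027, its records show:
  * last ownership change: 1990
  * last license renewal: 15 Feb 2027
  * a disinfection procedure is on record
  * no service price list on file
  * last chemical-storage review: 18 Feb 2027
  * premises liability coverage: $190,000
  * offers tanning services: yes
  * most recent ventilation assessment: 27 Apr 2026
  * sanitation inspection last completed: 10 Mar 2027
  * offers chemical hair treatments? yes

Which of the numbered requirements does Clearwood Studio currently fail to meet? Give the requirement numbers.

1. chemical-storage review 83 days ago vs limit 60 → not met
2. ventilation assessment 380 days ago vs limit 365 → not met
3. sanitation inspection 63 days ago vs limit 45 → not met
4. license renewal 86 days ago vs limit 90 → met
5. disinfection procedure present → met
6. condition 'offers tanning services' holds; premises liability coverage $190,000 < $200,000 → not met
7. condition 'offers chemical hair treatments' holds; service price list absent → not met
Not met: 1, 2, 3, 6, 7

1, 2, 3, 6, 7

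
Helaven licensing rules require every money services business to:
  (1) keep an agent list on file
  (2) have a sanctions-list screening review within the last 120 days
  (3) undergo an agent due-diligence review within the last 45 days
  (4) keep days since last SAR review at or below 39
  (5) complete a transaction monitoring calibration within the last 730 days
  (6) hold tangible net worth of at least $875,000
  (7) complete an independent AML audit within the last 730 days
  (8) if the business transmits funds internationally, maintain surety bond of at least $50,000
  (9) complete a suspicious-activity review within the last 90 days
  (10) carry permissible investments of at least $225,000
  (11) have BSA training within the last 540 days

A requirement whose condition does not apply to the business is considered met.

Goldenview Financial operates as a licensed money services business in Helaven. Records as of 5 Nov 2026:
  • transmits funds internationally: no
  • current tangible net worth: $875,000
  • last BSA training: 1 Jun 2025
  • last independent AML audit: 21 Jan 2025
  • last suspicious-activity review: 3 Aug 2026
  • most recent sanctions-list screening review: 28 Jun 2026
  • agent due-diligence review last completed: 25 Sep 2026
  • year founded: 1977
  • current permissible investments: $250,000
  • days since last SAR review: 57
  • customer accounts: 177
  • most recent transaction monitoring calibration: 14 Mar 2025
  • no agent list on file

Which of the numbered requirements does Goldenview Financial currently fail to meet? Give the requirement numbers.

1, 2, 4, 9

1. agent list absent → not met
2. sanctions-list screening review 130 days ago vs limit 120 → not met
3. agent due-diligence review 41 days ago vs limit 45 → met
4. days since last SAR review 57 > 39 → not met
5. transaction monitoring calibration 601 days ago vs limit 730 → met
6. tangible net worth $875,000 ≥ $875,000 → met
7. independent AML audit 653 days ago vs limit 730 → met
8. condition 'transmits funds internationally' does not hold → requirement n/a → met
9. suspicious-activity review 94 days ago vs limit 90 → not met
10. permissible investments $250,000 ≥ $225,000 → met
11. BSA training 522 days ago vs limit 540 → met
Not met: 1, 2, 4, 9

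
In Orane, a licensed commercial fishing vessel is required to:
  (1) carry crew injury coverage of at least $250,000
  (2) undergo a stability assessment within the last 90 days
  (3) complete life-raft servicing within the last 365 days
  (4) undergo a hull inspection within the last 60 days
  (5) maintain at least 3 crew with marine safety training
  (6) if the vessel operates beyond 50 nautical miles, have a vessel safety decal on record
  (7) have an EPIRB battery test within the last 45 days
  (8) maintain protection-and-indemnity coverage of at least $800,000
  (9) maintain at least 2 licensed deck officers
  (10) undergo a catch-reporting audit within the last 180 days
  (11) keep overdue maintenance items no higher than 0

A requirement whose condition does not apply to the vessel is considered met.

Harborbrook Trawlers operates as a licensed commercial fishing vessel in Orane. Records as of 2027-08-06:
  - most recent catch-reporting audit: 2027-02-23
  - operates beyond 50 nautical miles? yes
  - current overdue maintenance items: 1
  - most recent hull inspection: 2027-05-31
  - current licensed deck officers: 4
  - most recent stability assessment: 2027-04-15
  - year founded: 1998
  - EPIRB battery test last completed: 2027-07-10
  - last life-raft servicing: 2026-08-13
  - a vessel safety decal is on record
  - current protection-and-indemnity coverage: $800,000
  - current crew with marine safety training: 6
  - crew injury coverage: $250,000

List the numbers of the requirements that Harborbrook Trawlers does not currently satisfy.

2, 4, 11

1. crew injury coverage $250,000 ≥ $250,000 → met
2. stability assessment 113 days ago vs limit 90 → not met
3. life-raft servicing 358 days ago vs limit 365 → met
4. hull inspection 67 days ago vs limit 60 → not met
5. crew with marine safety training 6 ≥ 3 → met
6. condition 'operates beyond 50 nautical miles' holds; vessel safety decal present → met
7. EPIRB battery test 27 days ago vs limit 45 → met
8. protection-and-indemnity coverage $800,000 ≥ $800,000 → met
9. licensed deck officers 4 ≥ 2 → met
10. catch-reporting audit 164 days ago vs limit 180 → met
11. overdue maintenance items 1 > 0 → not met
Not met: 2, 4, 11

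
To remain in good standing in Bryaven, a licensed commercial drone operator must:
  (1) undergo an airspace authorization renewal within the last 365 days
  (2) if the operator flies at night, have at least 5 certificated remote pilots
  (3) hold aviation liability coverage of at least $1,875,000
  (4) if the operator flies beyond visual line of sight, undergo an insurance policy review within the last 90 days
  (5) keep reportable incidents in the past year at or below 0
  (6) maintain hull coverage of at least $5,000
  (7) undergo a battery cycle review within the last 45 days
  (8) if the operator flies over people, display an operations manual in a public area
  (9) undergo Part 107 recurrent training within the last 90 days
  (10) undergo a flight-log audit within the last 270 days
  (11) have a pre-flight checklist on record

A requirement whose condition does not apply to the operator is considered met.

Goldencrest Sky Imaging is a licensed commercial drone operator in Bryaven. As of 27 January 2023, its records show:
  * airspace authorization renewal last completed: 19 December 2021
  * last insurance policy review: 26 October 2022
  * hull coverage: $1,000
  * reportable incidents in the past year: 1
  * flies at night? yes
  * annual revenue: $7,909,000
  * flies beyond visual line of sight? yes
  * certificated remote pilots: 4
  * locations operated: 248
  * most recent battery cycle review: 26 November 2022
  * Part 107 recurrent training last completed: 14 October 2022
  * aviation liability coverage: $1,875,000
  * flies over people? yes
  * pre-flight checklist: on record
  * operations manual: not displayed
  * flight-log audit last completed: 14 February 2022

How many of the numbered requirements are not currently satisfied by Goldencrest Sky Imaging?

1. airspace authorization renewal 404 days ago vs limit 365 → not met
2. condition 'flies at night' holds; certificated remote pilots 4 < 5 → not met
3. aviation liability coverage $1,875,000 ≥ $1,875,000 → met
4. condition 'flies beyond visual line of sight' holds; insurance policy review 93 days ago vs limit 90 → not met
5. reportable incidents in the past year 1 > 0 → not met
6. hull coverage $1,000 < $5,000 → not met
7. battery cycle review 62 days ago vs limit 45 → not met
8. condition 'flies over people' holds; operations manual absent → not met
9. Part 107 recurrent training 105 days ago vs limit 90 → not met
10. flight-log audit 347 days ago vs limit 270 → not met
11. pre-flight checklist present → met
Not met: 9 of 11

9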